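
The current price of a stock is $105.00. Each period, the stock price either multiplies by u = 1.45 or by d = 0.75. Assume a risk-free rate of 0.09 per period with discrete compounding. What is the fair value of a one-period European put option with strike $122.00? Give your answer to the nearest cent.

$20.41

Risk-neutral probability p = (1 + 0.09 − 0.75)/(1.45 − 0.75) = 0.3400/0.7000 = 0.4857
Terminal stock prices: S_u = 152.2, S_d = 78.75
Terminal payoffs (K − S): max(-30.25, 0) = 0, max(43.25, 0) = 43.25
Node 0 (S = 105): V_0 = 1/1.09·[0.4857·0.0000 + 0.5143·43.2500] = 20.4063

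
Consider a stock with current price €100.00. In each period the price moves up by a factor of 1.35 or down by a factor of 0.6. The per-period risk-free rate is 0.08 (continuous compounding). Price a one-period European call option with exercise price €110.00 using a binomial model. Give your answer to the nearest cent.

Risk-neutral probability p = (e^0.08 − 0.6)/(1.35 − 0.6) = 0.4833/0.7500 = 0.6444
Terminal stock prices: S_u = 135, S_d = 60
Terminal payoffs (S − K): max(25, 0) = 25, max(-50, 0) = 0
Node 0 (S = 100): V_0 = e^(−0.08)·[0.6444·25.0000 + 0.3556·0.0000] = 14.8710

€14.87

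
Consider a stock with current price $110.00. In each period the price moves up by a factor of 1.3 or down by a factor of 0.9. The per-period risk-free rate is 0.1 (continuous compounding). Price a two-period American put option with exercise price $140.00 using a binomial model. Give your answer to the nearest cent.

Risk-neutral probability p = (e^0.1 − 0.9)/(1.3 − 0.9) = 0.2052/0.4000 = 0.5129
Terminal stock prices: S_uu = 185.9, S_ud = 128.7, S_dd = 89.1
Terminal payoffs (K − S): max(-45.9, 0) = 0, max(11.3, 0) = 11.3, max(50.9, 0) = 50.9
Node u (S = 143): continuation = e^(−0.1)·[0.5129·0.0000 + 0.4871·11.3000] = 4.9802; exercise value = 0.0000 ≤ continuation, so V_u = 4.9802
Node d (S = 99): continuation = e^(−0.1)·[0.5129·11.3000 + 0.4871·50.9000] = 27.6772; exercise value = 41.0000 > continuation, so V_d = 41.0000 (exercise)
Node 0 (S = 110): continuation = e^(−0.1)·[0.5129·4.9802 + 0.4871·41.0000] = 20.3810; exercise value = 30.0000 > continuation, so V_0 = 30.0000 (exercise)

$30.00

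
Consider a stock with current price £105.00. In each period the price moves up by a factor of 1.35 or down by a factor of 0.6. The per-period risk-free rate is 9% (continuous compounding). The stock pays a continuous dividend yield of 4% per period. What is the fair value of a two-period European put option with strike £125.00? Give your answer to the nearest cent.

Per-period risk-free factor R = e^0.09 = 1.0942; dividend-adjusted growth = e^(0.09−0.04) = 1.0513.
Risk-neutral probability p = (1.0513 − 0.6)/(1.35 − 0.6) = 0.4513/0.7500 = 0.6017
Terminal stock prices: S_uu = 191.4, S_ud = 85.05, S_dd = 37.8
Terminal payoffs (K − S): max(-66.36, 0) = 0, max(39.95, 0) = 39.95, max(87.2, 0) = 87.2
Node u (S = 141.8): V_u = e^(−0.09)·[0.6017·0.0000 + 0.3983·39.9500] = 14.5427
Node d (S = 63): V_d = e^(−0.09)·[0.6017·39.9500 + 0.3983·87.2000] = 53.7117
Node 0 (S = 105): V_0 = e^(−0.09)·[0.6017·14.5427 + 0.3983·53.7117] = 27.5495

£27.55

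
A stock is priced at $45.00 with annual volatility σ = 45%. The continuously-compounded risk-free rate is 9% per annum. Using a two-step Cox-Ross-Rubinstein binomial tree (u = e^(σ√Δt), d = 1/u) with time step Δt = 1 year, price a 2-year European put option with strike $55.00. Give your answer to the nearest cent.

CRR parameters: u = e^(σ√Δt) = e^(0.45·√1) = 1.5683, d = 1/u = 0.6376
Per-period rate: rΔt = 0.09·1 = 0.09, so R = e^0.09 = 1.0942
Risk-neutral probability p = (e^0.09 − 0.6376)/(1.5683 − 0.6376) = 0.4565/0.9307 = 0.4905
Terminal stock prices: S_uu = 110.7, S_ud = 45, S_dd = 18.3
Terminal payoffs (K − S): max(-55.68, 0) = 0, max(10, 0) = 10, max(36.7, 0) = 36.7
Node u (S = 70.57): V_u = e^(−0.09)·[0.4905·0.0000 + 0.5095·10.0000] = 4.6560
Node d (S = 28.69): V_d = e^(−0.09)·[0.4905·10.0000 + 0.5095·36.7044] = 21.5729
Node 0 (S = 45): V_0 = e^(−0.09)·[0.4905·4.6560 + 0.5095·21.5729] = 12.1319

$12.13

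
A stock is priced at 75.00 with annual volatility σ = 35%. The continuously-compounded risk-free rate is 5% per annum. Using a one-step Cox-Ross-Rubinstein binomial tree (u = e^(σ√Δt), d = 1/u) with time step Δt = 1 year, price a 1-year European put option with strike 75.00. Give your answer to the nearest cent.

10.85

CRR parameters: u = e^(σ√Δt) = e^(0.35·√1) = 1.4191, d = 1/u = 0.7047
Per-period rate: rΔt = 0.05·1 = 0.05, so R = e^0.05 = 1.0513
Risk-neutral probability p = (e^0.05 − 0.7047)/(1.4191 − 0.7047) = 0.3466/0.7144 = 0.4852
Terminal stock prices: S_u = 106.4, S_d = 52.85
Terminal payoffs (K − S): max(-31.43, 0) = 0, max(22.15, 0) = 22.15
Node 0 (S = 75): V_0 = e^(−0.05)·[0.4852·0.0000 + 0.5148·22.1484] = 10.8469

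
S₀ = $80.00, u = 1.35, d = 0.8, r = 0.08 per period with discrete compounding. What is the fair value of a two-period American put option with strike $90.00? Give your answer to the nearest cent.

Risk-neutral probability p = (1 + 0.08 − 0.8)/(1.35 − 0.8) = 0.2800/0.5500 = 0.5091
Terminal stock prices: S_uu = 145.8, S_ud = 86.4, S_dd = 51.2
Terminal payoffs (K − S): max(-55.8, 0) = 0, max(3.6, 0) = 3.6, max(38.8, 0) = 38.8
Node u (S = 108): continuation = 1/1.08·[0.5091·0.0000 + 0.4909·3.6000] = 1.6364; exercise value = 0.0000 ≤ continuation, so V_u = 1.6364
Node d (S = 64): continuation = 1/1.08·[0.5091·3.6000 + 0.4909·38.8000] = 19.3333; exercise value = 26.0000 > continuation, so V_d = 26.0000 (exercise)
Node 0 (S = 80): continuation = 1/1.08·[0.5091·1.6364 + 0.4909·26.0000] = 12.5895; exercise value = 10.0000 ≤ continuation, so V_0 = 12.5895

$12.59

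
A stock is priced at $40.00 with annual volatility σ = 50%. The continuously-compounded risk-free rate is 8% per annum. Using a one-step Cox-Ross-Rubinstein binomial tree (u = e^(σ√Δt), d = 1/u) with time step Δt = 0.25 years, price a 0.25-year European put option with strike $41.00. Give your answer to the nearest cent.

CRR parameters: u = e^(σ√Δt) = e^(0.5·√0.25) = 1.2840, d = 1/u = 0.7788
Per-period rate: rΔt = 0.08·0.25 = 0.02, so R = e^0.02 = 1.0202
Risk-neutral probability p = (e^0.02 − 0.7788)/(1.2840 − 0.7788) = 0.2414/0.5052 = 0.4778
Terminal stock prices: S_u = 51.36, S_d = 31.15
Terminal payoffs (K − S): max(-10.36, 0) = 0, max(9.848, 0) = 9.848
Node 0 (S = 40): V_0 = e^(−0.02)·[0.4778·0.0000 + 0.5222·9.8480] = 5.0407

$5.04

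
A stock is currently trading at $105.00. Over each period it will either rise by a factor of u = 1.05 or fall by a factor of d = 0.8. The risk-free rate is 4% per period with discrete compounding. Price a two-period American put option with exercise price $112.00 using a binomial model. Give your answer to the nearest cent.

Risk-neutral probability p = (1 + 0.04 − 0.8)/(1.05 − 0.8) = 0.2400/0.2500 = 0.9600
Terminal stock prices: S_uu = 115.8, S_ud = 88.2, S_dd = 67.2
Terminal payoffs (K − S): max(-3.763, 0) = 0, max(23.8, 0) = 23.8, max(44.8, 0) = 44.8
Node u (S = 110.2): continuation = 1/1.04·[0.9600·0.0000 + 0.0400·23.8000] = 0.9154; exercise value = 1.7500 > continuation, so V_u = 1.7500 (exercise)
Node d (S = 84): continuation = 1/1.04·[0.9600·23.8000 + 0.0400·44.8000] = 23.6923; exercise value = 28.0000 > continuation, so V_d = 28.0000 (exercise)
Node 0 (S = 105): continuation = 1/1.04·[0.9600·1.7500 + 0.0400·28.0000] = 2.6923; exercise value = 7.0000 > continuation, so V_0 = 7.0000 (exercise)

$7.00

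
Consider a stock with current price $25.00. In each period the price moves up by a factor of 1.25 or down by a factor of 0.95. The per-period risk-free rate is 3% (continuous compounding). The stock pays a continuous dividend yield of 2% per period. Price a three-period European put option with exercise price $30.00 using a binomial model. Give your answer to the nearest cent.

$4.64

Per-period risk-free factor R = e^0.03 = 1.0305; dividend-adjusted growth = e^(0.03−0.02) = 1.0101.
Risk-neutral probability p = (1.0101 − 0.95)/(1.25 − 0.95) = 0.0601/0.3000 = 0.2002
Terminal stock prices: S_uuu = 48.83, S_uud = 37.11, S_udd = 28.2, S_ddd = 21.43
Terminal payoffs (K − S): max(-18.83, 0) = 0, max(-7.109, 0) = 0, max(1.797, 0) = 1.797, max(8.566, 0) = 8.566
Node uu (S = 39.06): V_uu = e^(−0.03)·[0.2002·0.0000 + 0.7998·0.0000] = 0.0000
Node ud (S = 29.69): V_ud = e^(−0.03)·[0.2002·0.0000 + 0.7998·1.7969] = 1.3947
Node dd (S = 22.56): V_dd = e^(−0.03)·[0.2002·1.7969 + 0.7998·8.5656] = 6.9976
Node u (S = 31.25): V_u = e^(−0.03)·[0.2002·0.0000 + 0.7998·1.3947] = 1.0826
Node d (S = 23.75): V_d = e^(−0.03)·[0.2002·1.3947 + 0.7998·6.9976] = 5.7024
Node 0 (S = 25): V_0 = e^(−0.03)·[0.2002·1.0826 + 0.7998·5.7024] = 4.6365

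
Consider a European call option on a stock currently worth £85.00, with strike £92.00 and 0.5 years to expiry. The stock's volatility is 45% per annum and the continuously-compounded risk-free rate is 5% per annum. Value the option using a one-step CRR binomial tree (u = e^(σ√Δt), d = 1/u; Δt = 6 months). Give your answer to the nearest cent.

£11.15

CRR parameters: u = e^(σ√Δt) = e^(0.45·√0.5) = 1.3746, d = 1/u = 0.7275
Per-period rate: rΔt = 0.05·0.5 = 0.025, so R = e^0.025 = 1.0253
Risk-neutral probability p = (e^0.025 − 0.7275)/(1.3746 − 0.7275) = 0.2979/0.6472 = 0.4602
Terminal stock prices: S_u = 116.8, S_d = 61.83
Terminal payoffs (S − K): max(24.85, 0) = 24.85, max(-30.17, 0) = 0
Node 0 (S = 85): V_0 = e^(−0.025)·[0.4602·24.8451 + 0.5398·0.0000] = 11.1522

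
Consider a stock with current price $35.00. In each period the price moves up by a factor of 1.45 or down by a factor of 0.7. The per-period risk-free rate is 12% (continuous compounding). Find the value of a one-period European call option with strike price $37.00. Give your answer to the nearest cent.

$6.95

Risk-neutral probability p = (e^0.12 − 0.7)/(1.45 − 0.7) = 0.4275/0.7500 = 0.5700
Terminal stock prices: S_u = 50.75, S_d = 24.5
Terminal payoffs (S − K): max(13.75, 0) = 13.75, max(-12.5, 0) = 0
Node 0 (S = 35): V_0 = e^(−0.12)·[0.5700·13.7500 + 0.4300·0.0000] = 6.9512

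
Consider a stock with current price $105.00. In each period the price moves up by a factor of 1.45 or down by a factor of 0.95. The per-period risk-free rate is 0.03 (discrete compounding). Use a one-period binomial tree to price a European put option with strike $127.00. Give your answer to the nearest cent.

Risk-neutral probability p = (1 + 0.03 − 0.95)/(1.45 − 0.95) = 0.0800/0.5000 = 0.1600
Terminal stock prices: S_u = 152.2, S_d = 99.75
Terminal payoffs (K − S): max(-25.25, 0) = 0, max(27.25, 0) = 27.25
Node 0 (S = 105): V_0 = 1/1.03·[0.1600·0.0000 + 0.8400·27.2500] = 22.2233

$22.22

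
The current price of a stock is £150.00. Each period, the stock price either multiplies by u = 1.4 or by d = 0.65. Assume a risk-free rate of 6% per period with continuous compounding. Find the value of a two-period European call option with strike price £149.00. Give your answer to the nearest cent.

Risk-neutral probability p = (e^0.06 − 0.65)/(1.4 − 0.65) = 0.4118/0.7500 = 0.5491
Terminal stock prices: S_uu = 294, S_ud = 136.5, S_dd = 63.38
Terminal payoffs (S − K): max(145, 0) = 145, max(-12.5, 0) = 0, max(-85.62, 0) = 0
Node u (S = 210): V_u = e^(−0.06)·[0.5491·145.0000 + 0.4509·0.0000] = 74.9849
Node d (S = 97.5): V_d = e^(−0.06)·[0.5491·0.0000 + 0.4509·0.0000] = 0.0000
Node 0 (S = 150): V_0 = e^(−0.06)·[0.5491·74.9849 + 0.4509·0.0000] = 38.7775

£38.78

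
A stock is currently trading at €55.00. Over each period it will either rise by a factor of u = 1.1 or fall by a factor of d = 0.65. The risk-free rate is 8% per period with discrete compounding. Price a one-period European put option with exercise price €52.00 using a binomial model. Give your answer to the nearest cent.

Risk-neutral probability p = (1 + 0.08 − 0.65)/(1.1 − 0.65) = 0.4300/0.4500 = 0.9556
Terminal stock prices: S_u = 60.5, S_d = 35.75
Terminal payoffs (K − S): max(-8.5, 0) = 0, max(16.25, 0) = 16.25
Node 0 (S = 55): V_0 = 1/1.08·[0.9556·0.0000 + 0.0444·16.2500] = 0.6687

€0.67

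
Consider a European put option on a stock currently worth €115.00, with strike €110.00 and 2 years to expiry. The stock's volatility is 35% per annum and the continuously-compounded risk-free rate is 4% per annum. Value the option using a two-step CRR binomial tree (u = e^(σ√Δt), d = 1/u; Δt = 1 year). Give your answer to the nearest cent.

CRR parameters: u = e^(σ√Δt) = e^(0.35·√1) = 1.4191, d = 1/u = 0.7047
Per-period rate: rΔt = 0.04·1 = 0.04, so R = e^0.04 = 1.0408
Risk-neutral probability p = (e^0.04 − 0.7047)/(1.4191 − 0.7047) = 0.3361/0.7144 = 0.4705
Terminal stock prices: S_uu = 231.6, S_ud = 115, S_dd = 57.11
Terminal payoffs (K − S): max(-121.6, 0) = 0, max(-5, 0) = 0, max(52.89, 0) = 52.89
Node u (S = 163.2): V_u = e^(−0.04)·[0.4705·0.0000 + 0.5295·0.0000] = 0.0000
Node d (S = 81.04): V_d = e^(−0.04)·[0.4705·0.0000 + 0.5295·52.8927] = 26.9080
Node 0 (S = 115): V_0 = e^(−0.04)·[0.4705·0.0000 + 0.5295·26.9080] = 13.6889

€13.69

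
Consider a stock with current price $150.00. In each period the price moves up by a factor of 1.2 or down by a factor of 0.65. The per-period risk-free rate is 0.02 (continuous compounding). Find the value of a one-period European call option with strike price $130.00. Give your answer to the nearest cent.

Risk-neutral probability p = (e^0.02 − 0.65)/(1.2 − 0.65) = 0.3702/0.5500 = 0.6731
Terminal stock prices: S_u = 180, S_d = 97.5
Terminal payoffs (S − K): max(50, 0) = 50, max(-32.5, 0) = 0
Node 0 (S = 150): V_0 = e^(−0.02)·[0.6731·50.0000 + 0.3269·0.0000] = 32.9883

$32.99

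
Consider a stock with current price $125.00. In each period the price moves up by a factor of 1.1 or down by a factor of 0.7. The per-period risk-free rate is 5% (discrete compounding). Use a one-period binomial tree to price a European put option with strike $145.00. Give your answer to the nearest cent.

$13.10

Risk-neutral probability p = (1 + 0.05 − 0.7)/(1.1 − 0.7) = 0.3500/0.4000 = 0.8750
Terminal stock prices: S_u = 137.5, S_d = 87.5
Terminal payoffs (K − S): max(7.5, 0) = 7.5, max(57.5, 0) = 57.5
Node 0 (S = 125): V_0 = 1/1.05·[0.8750·7.5000 + 0.1250·57.5000] = 13.0952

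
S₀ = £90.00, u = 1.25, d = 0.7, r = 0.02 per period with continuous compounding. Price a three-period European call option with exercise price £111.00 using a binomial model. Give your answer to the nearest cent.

Risk-neutral probability p = (e^0.02 − 0.7)/(1.25 − 0.7) = 0.3202/0.5500 = 0.5822
Terminal stock prices: S_uuu = 175.8, S_uud = 98.44, S_udd = 55.12, S_ddd = 30.87
Terminal payoffs (S − K): max(64.78, 0) = 64.78, max(-12.56, 0) = 0, max(-55.88, 0) = 0, max(-80.13, 0) = 0
Node uu (S = 140.6): V_uu = e^(−0.02)·[0.5822·64.7812 + 0.4178·0.0000] = 36.9678
Node ud (S = 78.75): V_ud = e^(−0.02)·[0.5822·0.0000 + 0.4178·0.0000] = 0.0000
Node dd (S = 44.1): V_dd = e^(−0.02)·[0.5822·0.0000 + 0.4178·0.0000] = 0.0000
Node u (S = 112.5): V_u = e^(−0.02)·[0.5822·36.9678 + 0.4178·0.0000] = 21.0959
Node d (S = 63): V_d = e^(−0.02)·[0.5822·0.0000 + 0.4178·0.0000] = 0.0000
Node 0 (S = 90): V_0 = e^(−0.02)·[0.5822·21.0959 + 0.4178·0.0000] = 12.0385

£12.04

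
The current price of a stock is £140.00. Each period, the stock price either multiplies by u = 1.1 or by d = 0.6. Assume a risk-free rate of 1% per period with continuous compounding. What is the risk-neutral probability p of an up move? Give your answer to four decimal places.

p = 0.8201

Risk-neutral probability p = (e^0.01 − 0.6)/(1.1 − 0.6) = 0.4101/0.5000 = 0.8201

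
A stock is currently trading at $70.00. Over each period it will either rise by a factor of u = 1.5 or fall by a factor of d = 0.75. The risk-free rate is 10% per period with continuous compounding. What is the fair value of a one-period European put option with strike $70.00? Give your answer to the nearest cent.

Risk-neutral probability p = (e^0.1 − 0.75)/(1.5 − 0.75) = 0.3552/0.7500 = 0.4736
Terminal stock prices: S_u = 105, S_d = 52.5
Terminal payoffs (K − S): max(-35, 0) = 0, max(17.5, 0) = 17.5
Node 0 (S = 70): V_0 = e^(−0.1)·[0.4736·0.0000 + 0.5264·17.5000] = 8.3360

$8.34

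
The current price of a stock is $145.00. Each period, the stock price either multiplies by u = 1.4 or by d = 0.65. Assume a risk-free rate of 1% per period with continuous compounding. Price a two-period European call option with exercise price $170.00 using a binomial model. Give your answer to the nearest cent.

Risk-neutral probability p = (e^0.01 − 0.65)/(1.4 − 0.65) = 0.3601/0.7500 = 0.4801
Terminal stock prices: S_uu = 284.2, S_ud = 132, S_dd = 61.26
Terminal payoffs (S − K): max(114.2, 0) = 114.2, max(-38.05, 0) = 0, max(-108.7, 0) = 0
Node u (S = 203): V_u = e^(−0.01)·[0.4801·114.2000 + 0.5199·0.0000] = 54.2781
Node d (S = 94.25): V_d = e^(−0.01)·[0.4801·0.0000 + 0.5199·0.0000] = 0.0000
Node 0 (S = 145): V_0 = e^(−0.01)·[0.4801·54.2781 + 0.5199·0.0000] = 25.7979

$25.80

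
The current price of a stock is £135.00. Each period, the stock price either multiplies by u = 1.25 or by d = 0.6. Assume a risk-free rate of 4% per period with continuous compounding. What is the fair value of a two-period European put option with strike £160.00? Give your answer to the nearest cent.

Risk-neutral probability p = (e^0.04 − 0.6)/(1.25 − 0.6) = 0.4408/0.6500 = 0.6782
Terminal stock prices: S_uu = 210.9, S_ud = 101.2, S_dd = 48.6
Terminal payoffs (K − S): max(-50.94, 0) = 0, max(58.75, 0) = 58.75, max(111.4, 0) = 111.4
Node u (S = 168.8): V_u = e^(−0.04)·[0.6782·0.0000 + 0.3218·58.7500] = 18.1661
Node d (S = 81): V_d = e^(−0.04)·[0.6782·58.7500 + 0.3218·111.4000] = 72.7263
Node 0 (S = 135): V_0 = e^(−0.04)·[0.6782·18.1661 + 0.3218·72.7263] = 34.3244

£34.32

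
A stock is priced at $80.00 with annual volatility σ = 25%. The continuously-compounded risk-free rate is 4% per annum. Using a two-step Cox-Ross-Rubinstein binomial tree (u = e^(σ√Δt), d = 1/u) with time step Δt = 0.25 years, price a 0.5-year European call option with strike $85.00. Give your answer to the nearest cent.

$4.50

CRR parameters: u = e^(σ√Δt) = e^(0.25·√0.25) = 1.1331, d = 1/u = 0.8825
Per-period rate: rΔt = 0.04·0.25 = 0.01, so R = e^0.01 = 1.0101
Risk-neutral probability p = (e^0.01 − 0.8825)/(1.1331 − 0.8825) = 0.1276/0.2507 = 0.5089
Terminal stock prices: S_uu = 102.7, S_ud = 80, S_dd = 62.3
Terminal payoffs (S − K): max(17.72, 0) = 17.72, max(-5, 0) = 0, max(-22.7, 0) = 0
Node u (S = 90.65): V_u = e^(−0.01)·[0.5089·17.7220 + 0.4911·0.0000] = 8.9288
Node d (S = 70.6): V_d = e^(−0.01)·[0.5089·0.0000 + 0.4911·0.0000] = 0.0000
Node 0 (S = 80): V_0 = e^(−0.01)·[0.5089·8.9288 + 0.4911·0.0000] = 4.4985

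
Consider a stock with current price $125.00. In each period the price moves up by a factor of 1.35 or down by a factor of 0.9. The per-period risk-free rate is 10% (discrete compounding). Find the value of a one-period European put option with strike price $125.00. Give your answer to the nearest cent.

$6.31

Risk-neutral probability p = (1 + 0.1 − 0.9)/(1.35 − 0.9) = 0.2000/0.4500 = 0.4444
Terminal stock prices: S_u = 168.8, S_d = 112.5
Terminal payoffs (K − S): max(-43.75, 0) = 0, max(12.5, 0) = 12.5
Node 0 (S = 125): V_0 = 1/1.1·[0.4444·0.0000 + 0.5556·12.5000] = 6.3131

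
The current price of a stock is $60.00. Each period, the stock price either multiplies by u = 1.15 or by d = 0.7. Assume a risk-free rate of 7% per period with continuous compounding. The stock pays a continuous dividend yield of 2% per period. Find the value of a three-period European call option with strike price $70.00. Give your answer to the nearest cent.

Per-period risk-free factor R = e^0.07 = 1.0725; dividend-adjusted growth = e^(0.07−0.02) = 1.0513.
Risk-neutral probability p = (1.0513 − 0.7)/(1.15 − 0.7) = 0.3513/0.4500 = 0.7806
Terminal stock prices: S_uuu = 91.25, S_uud = 55.54, S_udd = 33.81, S_ddd = 20.58
Terminal payoffs (S − K): max(21.25, 0) = 21.25, max(-14.46, 0) = 0, max(-36.19, 0) = 0, max(-49.42, 0) = 0
Node uu (S = 79.35): V_uu = e^(−0.07)·[0.7806·21.2525 + 0.2194·0.0000] = 15.4682
Node ud (S = 48.3): V_ud = e^(−0.07)·[0.7806·0.0000 + 0.2194·0.0000] = 0.0000
Node dd (S = 29.4): V_dd = e^(−0.07)·[0.7806·0.0000 + 0.2194·0.0000] = 0.0000
Node u (S = 69): V_u = e^(−0.07)·[0.7806·15.4682 + 0.2194·0.0000] = 11.2582
Node d (S = 42): V_d = e^(−0.07)·[0.7806·0.0000 + 0.2194·0.0000] = 0.0000
Node 0 (S = 60): V_0 = e^(−0.07)·[0.7806·11.2582 + 0.2194·0.0000] = 8.1940

$8.19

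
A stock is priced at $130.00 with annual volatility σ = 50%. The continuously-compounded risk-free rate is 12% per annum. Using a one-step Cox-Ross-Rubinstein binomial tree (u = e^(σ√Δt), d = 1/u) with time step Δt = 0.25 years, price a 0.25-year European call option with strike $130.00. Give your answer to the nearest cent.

CRR parameters: u = e^(σ√Δt) = e^(0.5·√0.25) = 1.2840, d = 1/u = 0.7788
Per-period rate: rΔt = 0.12·0.25 = 0.03, so R = e^0.03 = 1.0305
Risk-neutral probability p = (e^0.03 − 0.7788)/(1.2840 − 0.7788) = 0.2517/0.5052 = 0.4981
Terminal stock prices: S_u = 166.9, S_d = 101.2
Terminal payoffs (S − K): max(36.92, 0) = 36.92, max(-28.76, 0) = 0
Node 0 (S = 130): V_0 = e^(−0.03)·[0.4981·36.9233 + 0.5019·0.0000] = 17.8480

$17.85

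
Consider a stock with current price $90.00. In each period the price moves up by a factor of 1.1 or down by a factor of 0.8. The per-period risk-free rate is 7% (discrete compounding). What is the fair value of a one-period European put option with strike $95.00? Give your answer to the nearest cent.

$2.15

Risk-neutral probability p = (1 + 0.07 − 0.8)/(1.1 − 0.8) = 0.2700/0.3000 = 0.9000
Terminal stock prices: S_u = 99, S_d = 72
Terminal payoffs (K − S): max(-4, 0) = 0, max(23, 0) = 23
Node 0 (S = 90): V_0 = 1/1.07·[0.9000·0.0000 + 0.1000·23.0000] = 2.1495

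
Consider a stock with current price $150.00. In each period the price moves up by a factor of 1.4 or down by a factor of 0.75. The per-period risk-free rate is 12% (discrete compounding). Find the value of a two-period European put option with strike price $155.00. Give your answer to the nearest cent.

Risk-neutral probability p = (1 + 0.12 − 0.75)/(1.4 − 0.75) = 0.3700/0.6500 = 0.5692
Terminal stock prices: S_uu = 294, S_ud = 157.5, S_dd = 84.38
Terminal payoffs (K − S): max(-139, 0) = 0, max(-2.5, 0) = 0, max(70.62, 0) = 70.62
Node u (S = 210): V_u = 1/1.12·[0.5692·0.0000 + 0.4308·0.0000] = 0.0000
Node d (S = 112.5): V_d = 1/1.12·[0.5692·0.0000 + 0.4308·70.6250] = 27.1635
Node 0 (S = 150): V_0 = 1/1.12·[0.5692·0.0000 + 0.4308·27.1635] = 10.4475

$10.45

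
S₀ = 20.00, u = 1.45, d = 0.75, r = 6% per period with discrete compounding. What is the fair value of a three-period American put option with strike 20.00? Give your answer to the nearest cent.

3.27

Risk-neutral probability p = (1 + 0.06 − 0.75)/(1.45 − 0.75) = 0.3100/0.7000 = 0.4429
Terminal stock prices: S_uuu = 60.97, S_uud = 31.54, S_udd = 16.31, S_ddd = 8.438
Terminal payoffs (K − S): max(-40.97, 0) = 0, max(-11.54, 0) = 0, max(3.688, 0) = 3.688, max(11.56, 0) = 11.56
Node uu (S = 42.05): continuation = 1/1.06·[0.4429·0.0000 + 0.5571·0.0000] = 0.0000; exercise value = 0.0000 ≤ continuation, so V_uu = 0.0000
Node ud (S = 21.75): continuation = 1/1.06·[0.4429·0.0000 + 0.5571·3.6875] = 1.9382; exercise value = 0.0000 ≤ continuation, so V_ud = 1.9382
Node dd (S = 11.25): continuation = 1/1.06·[0.4429·3.6875 + 0.5571·11.5625] = 7.6179; exercise value = 8.7500 > continuation, so V_dd = 8.7500 (exercise)
Node u (S = 29): continuation = 1/1.06·[0.4429·0.0000 + 0.5571·1.9382] = 1.0187; exercise value = 0.0000 ≤ continuation, so V_u = 1.0187
Node d (S = 15): continuation = 1/1.06·[0.4429·1.9382 + 0.5571·8.7500] = 5.4088; exercise value = 5.0000 ≤ continuation, so V_d = 5.4088
Node 0 (S = 20): continuation = 1/1.06·[0.4429·1.0187 + 0.5571·5.4088] = 3.2685; exercise value = 0.0000 ≤ continuation, so V_0 = 3.2685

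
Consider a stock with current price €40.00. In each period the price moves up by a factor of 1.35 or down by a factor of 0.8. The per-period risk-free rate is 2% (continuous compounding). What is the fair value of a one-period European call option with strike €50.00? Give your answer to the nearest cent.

Risk-neutral probability p = (e^0.02 − 0.8)/(1.35 − 0.8) = 0.2202/0.5500 = 0.4004
Terminal stock prices: S_u = 54, S_d = 32
Terminal payoffs (S − K): max(4, 0) = 4, max(-18, 0) = 0
Node 0 (S = 40): V_0 = e^(−0.02)·[0.4004·4.0000 + 0.5996·0.0000] = 1.5698

€1.57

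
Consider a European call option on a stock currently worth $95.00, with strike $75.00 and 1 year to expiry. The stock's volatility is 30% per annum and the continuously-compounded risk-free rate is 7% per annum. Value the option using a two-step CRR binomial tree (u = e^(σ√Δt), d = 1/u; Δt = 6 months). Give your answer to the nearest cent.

CRR parameters: u = e^(σ√Δt) = e^(0.3·√0.5) = 1.2363, d = 1/u = 0.8089
Per-period rate: rΔt = 0.07·0.5 = 0.035, so R = e^0.035 = 1.0356
Risk-neutral probability p = (e^0.035 − 0.8089)/(1.2363 − 0.8089) = 0.2268/0.4275 = 0.5305
Terminal stock prices: S_uu = 145.2, S_ud = 95, S_dd = 62.15
Terminal payoffs (S − K): max(70.2, 0) = 70.2, max(20, 0) = 20, max(-12.85, 0) = 0
Node u (S = 117.4): V_u = e^(−0.035)·[0.5305·70.2042 + 0.4695·20.0000] = 45.0291
Node d (S = 76.84): V_d = e^(−0.035)·[0.5305·20.0000 + 0.4695·0.0000] = 10.2450
Node 0 (S = 95): V_0 = e^(−0.035)·[0.5305·45.0291 + 0.4695·10.2450] = 27.7108

$27.71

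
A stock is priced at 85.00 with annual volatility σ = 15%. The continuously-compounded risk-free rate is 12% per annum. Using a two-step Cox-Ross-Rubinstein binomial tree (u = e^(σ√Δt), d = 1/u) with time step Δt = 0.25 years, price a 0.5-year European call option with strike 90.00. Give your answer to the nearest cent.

3.86

CRR parameters: u = e^(σ√Δt) = e^(0.15·√0.25) = 1.0779, d = 1/u = 0.9277
Per-period rate: rΔt = 0.12·0.25 = 0.03, so R = e^0.03 = 1.0305
Risk-neutral probability p = (e^0.03 − 0.9277)/(1.0779 − 0.9277) = 0.1027/0.1501 = 0.6841
Terminal stock prices: S_uu = 98.76, S_ud = 85, S_dd = 73.16
Terminal payoffs (S − K): max(8.756, 0) = 8.756, max(-5, 0) = 0, max(-16.84, 0) = 0
Node u (S = 91.62): V_u = e^(−0.03)·[0.6841·8.7559 + 0.3159·0.0000] = 5.8129
Node d (S = 78.86): V_d = e^(−0.03)·[0.6841·0.0000 + 0.3159·0.0000] = 0.0000
Node 0 (S = 85): V_0 = e^(−0.03)·[0.6841·5.8129 + 0.3159·0.0000] = 3.8591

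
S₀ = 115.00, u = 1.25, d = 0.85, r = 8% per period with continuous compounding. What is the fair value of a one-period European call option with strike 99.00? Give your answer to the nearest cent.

Risk-neutral probability p = (e^0.08 − 0.85)/(1.25 − 0.85) = 0.2333/0.4000 = 0.5832
Terminal stock prices: S_u = 143.8, S_d = 97.75
Terminal payoffs (S − K): max(44.75, 0) = 44.75, max(-1.25, 0) = 0
Node 0 (S = 115): V_0 = e^(−0.08)·[0.5832·44.7500 + 0.4168·0.0000] = 24.0924

24.09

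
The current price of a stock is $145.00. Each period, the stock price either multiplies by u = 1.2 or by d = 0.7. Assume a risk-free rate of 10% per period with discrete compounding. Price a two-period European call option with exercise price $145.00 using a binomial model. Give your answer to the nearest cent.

$33.75

Risk-neutral probability p = (1 + 0.1 − 0.7)/(1.2 − 0.7) = 0.4000/0.5000 = 0.8000
Terminal stock prices: S_uu = 208.8, S_ud = 121.8, S_dd = 71.05
Terminal payoffs (S − K): max(63.8, 0) = 63.8, max(-23.2, 0) = 0, max(-73.95, 0) = 0
Node u (S = 174): V_u = 1/1.1·[0.8000·63.8000 + 0.2000·0.0000] = 46.4000
Node d (S = 101.5): V_d = 1/1.1·[0.8000·0.0000 + 0.2000·0.0000] = 0.0000
Node 0 (S = 145): V_0 = 1/1.1·[0.8000·46.4000 + 0.2000·0.0000] = 33.7455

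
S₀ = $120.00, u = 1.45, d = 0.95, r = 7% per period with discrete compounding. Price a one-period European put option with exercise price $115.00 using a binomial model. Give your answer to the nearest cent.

Risk-neutral probability p = (1 + 0.07 − 0.95)/(1.45 − 0.95) = 0.1200/0.5000 = 0.2400
Terminal stock prices: S_u = 174, S_d = 114
Terminal payoffs (K − S): max(-59, 0) = 0, max(1, 0) = 1
Node 0 (S = 120): V_0 = 1/1.07·[0.2400·0.0000 + 0.7600·1.0000] = 0.7103

$0.71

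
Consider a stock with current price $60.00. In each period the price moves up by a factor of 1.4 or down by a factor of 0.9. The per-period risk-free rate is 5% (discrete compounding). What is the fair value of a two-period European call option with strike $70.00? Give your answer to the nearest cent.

$6.02

Risk-neutral probability p = (1 + 0.05 − 0.9)/(1.4 − 0.9) = 0.1500/0.5000 = 0.3000
Terminal stock prices: S_uu = 117.6, S_ud = 75.6, S_dd = 48.6
Terminal payoffs (S − K): max(47.6, 0) = 47.6, max(5.6, 0) = 5.6, max(-21.4, 0) = 0
Node u (S = 84): V_u = 1/1.05·[0.3000·47.6000 + 0.7000·5.6000] = 17.3333
Node d (S = 54): V_d = 1/1.05·[0.3000·5.6000 + 0.7000·0.0000] = 1.6000
Node 0 (S = 60): V_0 = 1/1.05·[0.3000·17.3333 + 0.7000·1.6000] = 6.0190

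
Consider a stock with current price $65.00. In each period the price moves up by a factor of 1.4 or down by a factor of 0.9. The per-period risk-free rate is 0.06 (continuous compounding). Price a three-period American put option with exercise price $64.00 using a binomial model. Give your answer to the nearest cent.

$4.60

Risk-neutral probability p = (e^0.06 − 0.9)/(1.4 − 0.9) = 0.1618/0.5000 = 0.3237
Terminal stock prices: S_uuu = 178.4, S_uud = 114.7, S_udd = 73.71, S_ddd = 47.39
Terminal payoffs (K − S): max(-114.4, 0) = 0, max(-50.66, 0) = 0, max(-9.71, 0) = 0, max(16.61, 0) = 16.61
Node uu (S = 127.4): continuation = e^(−0.06)·[0.3237·0.0000 + 0.6763·0.0000] = 0.0000; exercise value = 0.0000 ≤ continuation, so V_uu = 0.0000
Node ud (S = 81.9): continuation = e^(−0.06)·[0.3237·0.0000 + 0.6763·0.0000] = 0.0000; exercise value = 0.0000 ≤ continuation, so V_ud = 0.0000
Node dd (S = 52.65): continuation = e^(−0.06)·[0.3237·0.0000 + 0.6763·16.6150] = 10.5828; exercise value = 11.3500 > continuation, so V_dd = 11.3500 (exercise)
Node u (S = 91): continuation = e^(−0.06)·[0.3237·0.0000 + 0.6763·0.0000] = 0.0000; exercise value = 0.0000 ≤ continuation, so V_u = 0.0000
Node d (S = 58.5): continuation = e^(−0.06)·[0.3237·0.0000 + 0.6763·11.3500] = 7.2293; exercise value = 5.5000 ≤ continuation, so V_d = 7.2293
Node 0 (S = 65): continuation = e^(−0.06)·[0.3237·0.0000 + 0.6763·7.2293] = 4.6046; exercise value = 0.0000 ≤ continuation, so V_0 = 4.6046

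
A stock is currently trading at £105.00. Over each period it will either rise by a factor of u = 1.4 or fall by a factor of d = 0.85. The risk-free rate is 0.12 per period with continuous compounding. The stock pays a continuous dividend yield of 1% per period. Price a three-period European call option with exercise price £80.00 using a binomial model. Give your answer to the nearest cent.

Per-period risk-free factor R = e^0.12 = 1.1275; dividend-adjusted growth = e^(0.12−0.01) = 1.1163.
Risk-neutral probability p = (1.1163 − 0.85)/(1.4 − 0.85) = 0.2663/0.5500 = 0.4841
Terminal stock prices: S_uuu = 288.1, S_uud = 174.9, S_udd = 106.2, S_ddd = 64.48
Terminal payoffs (S − K): max(208.1, 0) = 208.1, max(94.93, 0) = 94.93, max(26.21, 0) = 26.21, max(-15.52, 0) = 0
Node uu (S = 205.8): V_uu = e^(−0.12)·[0.4841·208.1200 + 0.5159·94.9300] = 132.7986
Node ud (S = 125): V_ud = e^(−0.12)·[0.4841·94.9300 + 0.5159·26.2075] = 52.7531
Node dd (S = 75.86): V_dd = e^(−0.12)·[0.4841·26.2075 + 0.5159·0.0000] = 11.2534
Node u (S = 147): V_u = e^(−0.12)·[0.4841·132.7986 + 0.5159·52.7531] = 81.1590
Node d (S = 89.25): V_d = e^(−0.12)·[0.4841·52.7531 + 0.5159·11.2534] = 27.8006
Node 0 (S = 105): V_0 = e^(−0.12)·[0.4841·81.1590 + 0.5159·27.8006] = 47.5688

£47.57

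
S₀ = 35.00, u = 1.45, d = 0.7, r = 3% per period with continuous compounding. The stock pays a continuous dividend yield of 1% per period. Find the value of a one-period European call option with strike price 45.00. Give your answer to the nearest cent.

Per-period risk-free factor R = e^0.03 = 1.0305; dividend-adjusted growth = e^(0.03−0.01) = 1.0202.
Risk-neutral probability p = (1.0202 − 0.7)/(1.45 − 0.7) = 0.3202/0.7500 = 0.4269
Terminal stock prices: S_u = 50.75, S_d = 24.5
Terminal payoffs (S − K): max(5.75, 0) = 5.75, max(-20.5, 0) = 0
Node 0 (S = 35): V_0 = e^(−0.03)·[0.4269·5.7500 + 0.5731·0.0000] = 2.3823

2.38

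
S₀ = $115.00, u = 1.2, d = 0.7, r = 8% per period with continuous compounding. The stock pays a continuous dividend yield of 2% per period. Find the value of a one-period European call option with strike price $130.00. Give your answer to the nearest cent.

Per-period risk-free factor R = e^0.08 = 1.0833; dividend-adjusted growth = e^(0.08−0.02) = 1.0618.
Risk-neutral probability p = (1.0618 − 0.7)/(1.2 − 0.7) = 0.3618/0.5000 = 0.7237
Terminal stock prices: S_u = 138, S_d = 80.5
Terminal payoffs (S − K): max(8, 0) = 8, max(-49.5, 0) = 0
Node 0 (S = 115): V_0 = e^(−0.08)·[0.7237·8.0000 + 0.2763·0.0000] = 5.3443

$5.34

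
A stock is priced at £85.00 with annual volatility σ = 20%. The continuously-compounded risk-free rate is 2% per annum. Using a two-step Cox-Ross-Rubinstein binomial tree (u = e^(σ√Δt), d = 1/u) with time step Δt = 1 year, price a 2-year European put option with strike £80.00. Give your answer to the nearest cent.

CRR parameters: u = e^(σ√Δt) = e^(0.2·√1) = 1.2214, d = 1/u = 0.8187
Per-period rate: rΔt = 0.02·1 = 0.02, so R = e^0.02 = 1.0202
Risk-neutral probability p = (e^0.02 − 0.8187)/(1.2214 − 0.8187) = 0.2015/0.4027 = 0.5003
Terminal stock prices: S_uu = 126.8, S_ud = 85, S_dd = 56.98
Terminal payoffs (K − S): max(-46.81, 0) = 0, max(-5, 0) = 0, max(23.02, 0) = 23.02
Node u (S = 103.8): V_u = e^(−0.02)·[0.5003·0.0000 + 0.4997·0.0000] = 0.0000
Node d (S = 69.59): V_d = e^(−0.02)·[0.5003·0.0000 + 0.4997·23.0228] = 11.2759
Node 0 (S = 85): V_0 = e^(−0.02)·[0.5003·0.0000 + 0.4997·11.2759] = 5.5226

£5.52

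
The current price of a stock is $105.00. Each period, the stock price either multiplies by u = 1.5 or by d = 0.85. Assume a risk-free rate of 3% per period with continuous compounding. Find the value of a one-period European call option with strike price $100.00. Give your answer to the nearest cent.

$15.49

Risk-neutral probability p = (e^0.03 − 0.85)/(1.5 − 0.85) = 0.1805/0.6500 = 0.2776
Terminal stock prices: S_u = 157.5, S_d = 89.25
Terminal payoffs (S − K): max(57.5, 0) = 57.5, max(-10.75, 0) = 0
Node 0 (S = 105): V_0 = e^(−0.03)·[0.2776·57.5000 + 0.7224·0.0000] = 15.4915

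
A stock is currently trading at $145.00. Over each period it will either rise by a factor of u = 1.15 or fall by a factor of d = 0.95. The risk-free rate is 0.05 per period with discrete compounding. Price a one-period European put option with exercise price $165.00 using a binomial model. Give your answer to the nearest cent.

$12.98

Risk-neutral probability p = (1 + 0.05 − 0.95)/(1.15 − 0.95) = 0.1000/0.2000 = 0.5000
Terminal stock prices: S_u = 166.8, S_d = 137.8
Terminal payoffs (K − S): max(-1.75, 0) = 0, max(27.25, 0) = 27.25
Node 0 (S = 145): V_0 = 1/1.05·[0.5000·0.0000 + 0.5000·27.2500] = 12.9762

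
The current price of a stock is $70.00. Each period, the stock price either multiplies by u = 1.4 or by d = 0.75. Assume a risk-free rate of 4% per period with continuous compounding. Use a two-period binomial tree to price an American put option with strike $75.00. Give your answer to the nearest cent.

$12.29

Risk-neutral probability p = (e^0.04 − 0.75)/(1.4 − 0.75) = 0.2908/0.6500 = 0.4474
Terminal stock prices: S_uu = 137.2, S_ud = 73.5, S_dd = 39.38
Terminal payoffs (K − S): max(-62.2, 0) = 0, max(1.5, 0) = 1.5, max(35.62, 0) = 35.62
Node u (S = 98): continuation = e^(−0.04)·[0.4474·0.0000 + 0.5526·1.5000] = 0.7964; exercise value = 0.0000 ≤ continuation, so V_u = 0.7964
Node d (S = 52.5): continuation = e^(−0.04)·[0.4474·1.5000 + 0.5526·35.6250] = 19.5592; exercise value = 22.5000 > continuation, so V_d = 22.5000 (exercise)
Node 0 (S = 70): continuation = e^(−0.04)·[0.4474·0.7964 + 0.5526·22.5000] = 12.2883; exercise value = 5.0000 ≤ continuation, so V_0 = 12.2883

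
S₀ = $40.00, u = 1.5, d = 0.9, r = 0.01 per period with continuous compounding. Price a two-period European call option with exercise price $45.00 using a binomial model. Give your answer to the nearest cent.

Risk-neutral probability p = (e^0.01 − 0.9)/(1.5 − 0.9) = 0.1101/0.6000 = 0.1834
Terminal stock prices: S_uu = 90, S_ud = 54, S_dd = 32.4
Terminal payoffs (S − K): max(45, 0) = 45, max(9, 0) = 9, max(-12.6, 0) = 0
Node u (S = 60): V_u = e^(−0.01)·[0.1834·45.0000 + 0.8166·9.0000] = 15.4478
Node d (S = 36): V_d = e^(−0.01)·[0.1834·9.0000 + 0.8166·0.0000] = 1.6343
Node 0 (S = 40): V_0 = e^(−0.01)·[0.1834·15.4478 + 0.8166·1.6343] = 4.1265

$4.13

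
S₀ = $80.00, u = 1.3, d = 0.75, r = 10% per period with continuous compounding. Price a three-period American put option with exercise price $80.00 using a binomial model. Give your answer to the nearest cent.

$7.70

Risk-neutral probability p = (e^0.1 − 0.75)/(1.3 − 0.75) = 0.3552/0.5500 = 0.6458
Terminal stock prices: S_uuu = 175.8, S_uud = 101.4, S_udd = 58.5, S_ddd = 33.75
Terminal payoffs (K − S): max(-95.76, 0) = 0, max(-21.4, 0) = 0, max(21.5, 0) = 21.5, max(46.25, 0) = 46.25
Node uu (S = 135.2): continuation = e^(−0.1)·[0.6458·0.0000 + 0.3542·0.0000] = 0.0000; exercise value = 0.0000 ≤ continuation, so V_uu = 0.0000
Node ud (S = 78): continuation = e^(−0.1)·[0.6458·0.0000 + 0.3542·21.5000] = 6.8913; exercise value = 2.0000 ≤ continuation, so V_ud = 6.8913
Node dd (S = 45): continuation = e^(−0.1)·[0.6458·21.5000 + 0.3542·46.2500] = 27.3870; exercise value = 35.0000 > continuation, so V_dd = 35.0000 (exercise)
Node u (S = 104): continuation = e^(−0.1)·[0.6458·0.0000 + 0.3542·6.8913] = 2.2088; exercise value = 0.0000 ≤ continuation, so V_u = 2.2088
Node d (S = 60): continuation = e^(−0.1)·[0.6458·6.8913 + 0.3542·35.0000] = 15.2450; exercise value = 20.0000 > continuation, so V_d = 20.0000 (exercise)
Node 0 (S = 80): continuation = e^(−0.1)·[0.6458·2.2088 + 0.3542·20.0000] = 7.7011; exercise value = 0.0000 ≤ continuation, so V_0 = 7.7011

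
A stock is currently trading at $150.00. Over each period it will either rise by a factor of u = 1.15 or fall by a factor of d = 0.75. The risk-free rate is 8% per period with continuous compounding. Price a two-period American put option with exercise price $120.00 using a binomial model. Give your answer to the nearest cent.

$1.15

Risk-neutral probability p = (e^0.08 − 0.75)/(1.15 − 0.75) = 0.3333/0.4000 = 0.8332
Terminal stock prices: S_uu = 198.4, S_ud = 129.4, S_dd = 84.38
Terminal payoffs (K − S): max(-78.37, 0) = 0, max(-9.375, 0) = 0, max(35.62, 0) = 35.62
Node u (S = 172.5): continuation = e^(−0.08)·[0.8332·0.0000 + 0.1668·0.0000] = 0.0000; exercise value = 0.0000 ≤ continuation, so V_u = 0.0000
Node d (S = 112.5): continuation = e^(−0.08)·[0.8332·0.0000 + 0.1668·35.6250] = 5.4848; exercise value = 7.5000 > continuation, so V_d = 7.5000 (exercise)
Node 0 (S = 150): continuation = e^(−0.08)·[0.8332·0.0000 + 0.1668·7.5000] = 1.1547; exercise value = 0.0000 ≤ continuation, so V_0 = 1.1547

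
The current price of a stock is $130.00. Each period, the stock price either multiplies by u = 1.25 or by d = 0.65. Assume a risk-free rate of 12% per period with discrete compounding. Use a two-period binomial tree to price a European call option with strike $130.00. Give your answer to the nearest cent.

Risk-neutral probability p = (1 + 0.12 − 0.65)/(1.25 − 0.65) = 0.4700/0.6000 = 0.7833
Terminal stock prices: S_uu = 203.1, S_ud = 105.6, S_dd = 54.93
Terminal payoffs (S − K): max(73.12, 0) = 73.12, max(-24.38, 0) = 0, max(-75.07, 0) = 0
Node u (S = 162.5): V_u = 1/1.12·[0.7833·73.1250 + 0.2167·0.0000] = 51.1440
Node d (S = 84.5): V_d = 1/1.12·[0.7833·0.0000 + 0.2167·0.0000] = 0.0000
Node 0 (S = 130): V_0 = 1/1.12·[0.7833·51.1440 + 0.2167·0.0000] = 35.7703

$35.77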